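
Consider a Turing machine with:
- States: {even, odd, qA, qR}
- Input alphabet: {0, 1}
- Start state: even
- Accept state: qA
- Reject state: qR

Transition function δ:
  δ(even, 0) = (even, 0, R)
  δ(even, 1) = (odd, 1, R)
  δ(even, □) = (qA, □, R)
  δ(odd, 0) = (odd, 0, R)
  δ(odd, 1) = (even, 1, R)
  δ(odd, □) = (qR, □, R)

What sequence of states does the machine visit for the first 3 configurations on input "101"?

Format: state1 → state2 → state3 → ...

Execution trace:
Initial: [even]101
Step 1: δ(even, 1) = (odd, 1, R) → 1[odd]01
Step 2: δ(odd, 0) = (odd, 0, R) → 10[odd]1

State sequence: even → odd → odd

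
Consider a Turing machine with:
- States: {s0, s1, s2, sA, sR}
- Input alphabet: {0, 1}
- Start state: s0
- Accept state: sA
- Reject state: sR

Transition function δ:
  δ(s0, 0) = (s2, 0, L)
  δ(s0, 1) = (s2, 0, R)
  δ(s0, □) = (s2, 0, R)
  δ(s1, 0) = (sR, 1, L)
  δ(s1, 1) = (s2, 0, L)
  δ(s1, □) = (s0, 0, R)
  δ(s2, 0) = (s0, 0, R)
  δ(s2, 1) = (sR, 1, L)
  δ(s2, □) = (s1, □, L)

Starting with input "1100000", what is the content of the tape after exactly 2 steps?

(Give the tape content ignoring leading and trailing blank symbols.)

Execution trace:
Initial: [s0]1100000
Step 1: δ(s0, 1) = (s2, 0, R) → 0[s2]100000
Step 2: δ(s2, 1) = (sR, 1, L) → [sR]0100000

The machine reaches the reject state sR and halts.

After 2 steps, the tape (ignoring leading/trailing blanks) is: 0100000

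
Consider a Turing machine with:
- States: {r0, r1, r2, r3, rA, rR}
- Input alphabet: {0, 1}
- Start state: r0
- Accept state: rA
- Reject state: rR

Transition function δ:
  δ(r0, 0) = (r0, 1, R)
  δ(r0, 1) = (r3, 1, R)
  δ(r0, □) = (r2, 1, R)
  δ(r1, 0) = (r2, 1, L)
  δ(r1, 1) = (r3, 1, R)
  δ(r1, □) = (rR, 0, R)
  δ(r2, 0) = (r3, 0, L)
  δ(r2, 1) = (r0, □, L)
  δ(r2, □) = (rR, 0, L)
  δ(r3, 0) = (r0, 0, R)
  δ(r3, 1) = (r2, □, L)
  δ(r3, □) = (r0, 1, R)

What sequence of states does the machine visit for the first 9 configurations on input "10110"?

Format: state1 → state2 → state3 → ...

Execution trace:
Initial: [r0]10110
Step 1: δ(r0, 1) = (r3, 1, R) → 1[r3]0110
Step 2: δ(r3, 0) = (r0, 0, R) → 10[r0]110
Step 3: δ(r0, 1) = (r3, 1, R) → 101[r3]10
Step 4: δ(r3, 1) = (r2, □, L) → 10[r2]1□0
Step 5: δ(r2, 1) = (r0, □, L) → 1[r0]0□□0
Step 6: δ(r0, 0) = (r0, 1, R) → 11[r0]□□0
Step 7: δ(r0, □) = (r2, 1, R) → 111[r2]□0
Step 8: δ(r2, □) = (rR, 0, L) → 11[rR]100

The machine reaches the reject state rR and halts.

State sequence: r0 → r3 → r0 → r3 → r2 → r0 → r0 → r2 → rR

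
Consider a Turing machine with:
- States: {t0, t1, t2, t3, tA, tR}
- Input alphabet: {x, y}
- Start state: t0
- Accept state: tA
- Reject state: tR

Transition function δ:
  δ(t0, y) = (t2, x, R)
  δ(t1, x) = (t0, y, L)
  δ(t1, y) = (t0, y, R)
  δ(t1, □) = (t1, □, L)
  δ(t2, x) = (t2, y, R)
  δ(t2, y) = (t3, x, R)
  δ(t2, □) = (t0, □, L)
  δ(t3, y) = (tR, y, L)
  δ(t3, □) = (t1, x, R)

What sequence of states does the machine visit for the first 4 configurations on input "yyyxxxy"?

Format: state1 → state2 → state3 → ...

Execution trace:
Initial: [t0]yyyxxxy
Step 1: δ(t0, y) = (t2, x, R) → x[t2]yyxxxy
Step 2: δ(t2, y) = (t3, x, R) → xx[t3]yxxxy
Step 3: δ(t3, y) = (tR, y, L) → x[tR]xyxxxy

The machine reaches the reject state tR and halts.

State sequence: t0 → t2 → t3 → tR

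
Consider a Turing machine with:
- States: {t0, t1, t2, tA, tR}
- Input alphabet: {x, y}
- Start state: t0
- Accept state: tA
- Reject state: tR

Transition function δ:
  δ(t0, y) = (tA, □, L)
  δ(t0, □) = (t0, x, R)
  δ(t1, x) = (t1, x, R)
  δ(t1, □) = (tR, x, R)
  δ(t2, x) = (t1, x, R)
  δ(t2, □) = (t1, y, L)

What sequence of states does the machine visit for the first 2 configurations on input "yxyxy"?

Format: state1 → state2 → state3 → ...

Execution trace:
Initial: [t0]yxyxy
Step 1: δ(t0, y) = (tA, □, L) → [tA]□□xyxy

The machine reaches the accept state tA and halts.

State sequence: t0 → tA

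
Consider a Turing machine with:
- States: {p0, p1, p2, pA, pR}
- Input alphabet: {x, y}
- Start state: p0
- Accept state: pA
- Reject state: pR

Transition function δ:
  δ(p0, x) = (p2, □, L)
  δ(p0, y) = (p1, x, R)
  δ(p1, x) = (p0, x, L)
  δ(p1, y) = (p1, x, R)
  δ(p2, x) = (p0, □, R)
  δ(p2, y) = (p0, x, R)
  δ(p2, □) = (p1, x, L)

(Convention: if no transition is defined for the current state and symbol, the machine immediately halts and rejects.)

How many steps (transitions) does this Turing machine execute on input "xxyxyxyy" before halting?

Execution trace:
Initial: [p0]xxyxyxyy
Step 1: δ(p0, x) = (p2, □, L) → [p2]□□xyxyxyy
Step 2: δ(p2, □) = (p1, x, L) → [p1]□x□xyxyxyy

No transition is defined for δ(p1, □). By convention the machine halts and rejects.

The machine executed 2 steps before halting.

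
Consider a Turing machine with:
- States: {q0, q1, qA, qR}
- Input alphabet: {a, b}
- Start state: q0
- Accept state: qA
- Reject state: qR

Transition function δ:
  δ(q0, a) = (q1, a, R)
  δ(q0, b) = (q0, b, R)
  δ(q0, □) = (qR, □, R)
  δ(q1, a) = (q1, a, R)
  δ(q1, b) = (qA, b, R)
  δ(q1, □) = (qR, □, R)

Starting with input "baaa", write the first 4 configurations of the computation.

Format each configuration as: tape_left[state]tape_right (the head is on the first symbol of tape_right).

Transitions applied:
Step 1: δ(q0, b) = (q0, b, R)
Step 2: δ(q0, a) = (q1, a, R)
Step 3: δ(q1, a) = (q1, a, R)

The first 4 configurations are:
[q0]baaa ⊢ b[q0]aaa ⊢ ba[q1]aa ⊢ baa[q1]a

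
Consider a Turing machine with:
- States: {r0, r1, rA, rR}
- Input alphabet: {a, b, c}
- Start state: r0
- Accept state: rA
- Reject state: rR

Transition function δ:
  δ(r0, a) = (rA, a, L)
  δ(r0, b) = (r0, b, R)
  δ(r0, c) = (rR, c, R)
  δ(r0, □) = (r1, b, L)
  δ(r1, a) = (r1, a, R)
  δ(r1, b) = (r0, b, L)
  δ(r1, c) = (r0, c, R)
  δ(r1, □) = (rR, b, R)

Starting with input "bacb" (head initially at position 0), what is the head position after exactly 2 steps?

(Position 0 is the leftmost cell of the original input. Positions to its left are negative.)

Execution trace (head position shown):
Step 0: [r0]bacb  (head at position 0)
Step 1: move right → b[r0]acb  (head at position 1)
Step 2: move left → [rA]bacb  (head at position 0)

After 2 steps, the head is at position 0.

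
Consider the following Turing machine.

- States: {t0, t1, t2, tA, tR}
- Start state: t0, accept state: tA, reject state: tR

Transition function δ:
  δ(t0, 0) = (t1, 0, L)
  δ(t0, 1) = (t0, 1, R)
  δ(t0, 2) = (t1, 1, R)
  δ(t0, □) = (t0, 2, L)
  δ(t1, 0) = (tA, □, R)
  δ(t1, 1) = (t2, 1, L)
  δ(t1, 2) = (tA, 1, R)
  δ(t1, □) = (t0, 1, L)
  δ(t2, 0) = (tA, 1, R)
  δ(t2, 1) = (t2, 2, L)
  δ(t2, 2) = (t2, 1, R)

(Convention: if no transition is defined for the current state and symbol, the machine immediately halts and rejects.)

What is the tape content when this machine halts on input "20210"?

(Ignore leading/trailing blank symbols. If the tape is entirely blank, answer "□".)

Execution trace:
Initial: [t0]20210
Step 1: δ(t0, 2) = (t1, 1, R) → 1[t1]0210
Step 2: δ(t1, 0) = (tA, □, R) → 1□[tA]210

The machine reaches the accept state tA and halts.

Final tape (ignoring leading/trailing blanks): 1□210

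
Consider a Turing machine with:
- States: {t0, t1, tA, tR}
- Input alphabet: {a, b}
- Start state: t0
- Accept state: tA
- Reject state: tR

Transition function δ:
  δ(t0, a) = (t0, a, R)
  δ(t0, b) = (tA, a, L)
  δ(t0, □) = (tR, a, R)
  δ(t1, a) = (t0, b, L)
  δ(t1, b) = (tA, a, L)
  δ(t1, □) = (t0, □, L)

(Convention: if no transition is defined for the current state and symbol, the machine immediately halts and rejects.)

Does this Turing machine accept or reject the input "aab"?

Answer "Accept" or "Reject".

Execution trace:
Initial: [t0]aab
Step 1: δ(t0, a) = (t0, a, R) → a[t0]ab
Step 2: δ(t0, a) = (t0, a, R) → aa[t0]b
Step 3: δ(t0, b) = (tA, a, L) → a[tA]aa

The machine reaches the accept state tA and halts.

Answer: Accept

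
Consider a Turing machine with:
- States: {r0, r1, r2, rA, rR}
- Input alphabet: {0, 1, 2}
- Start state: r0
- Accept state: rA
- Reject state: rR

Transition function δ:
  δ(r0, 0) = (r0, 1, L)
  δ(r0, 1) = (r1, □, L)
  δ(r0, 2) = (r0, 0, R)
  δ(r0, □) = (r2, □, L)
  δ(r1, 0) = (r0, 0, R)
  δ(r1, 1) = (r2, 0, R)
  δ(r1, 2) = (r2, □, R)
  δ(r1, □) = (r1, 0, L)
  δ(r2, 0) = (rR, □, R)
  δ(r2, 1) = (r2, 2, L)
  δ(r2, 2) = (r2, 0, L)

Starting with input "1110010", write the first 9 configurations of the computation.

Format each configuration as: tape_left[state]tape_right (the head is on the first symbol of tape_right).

Transitions applied:
Step 1: δ(r0, 1) = (r1, □, L)
Step 2: δ(r1, □) = (r1, 0, L)
Step 3: δ(r1, □) = (r1, 0, L)
Step 4: δ(r1, □) = (r1, 0, L)
Step 5: δ(r1, □) = (r1, 0, L)
Step 6: δ(r1, □) = (r1, 0, L)
Step 7: δ(r1, □) = (r1, 0, L)
Step 8: δ(r1, □) = (r1, 0, L)

The first 9 configurations are:
[r0]1110010 ⊢ [r1]□□110010 ⊢ [r1]□0□110010 ⊢ [r1]□00□110010 ⊢ [r1]□000□110010 ⊢ [r1]□0000□110010 ⊢ [r1]□00000□110010 ⊢ [r1]□000000□110010 ⊢ [r1]□0000000□110010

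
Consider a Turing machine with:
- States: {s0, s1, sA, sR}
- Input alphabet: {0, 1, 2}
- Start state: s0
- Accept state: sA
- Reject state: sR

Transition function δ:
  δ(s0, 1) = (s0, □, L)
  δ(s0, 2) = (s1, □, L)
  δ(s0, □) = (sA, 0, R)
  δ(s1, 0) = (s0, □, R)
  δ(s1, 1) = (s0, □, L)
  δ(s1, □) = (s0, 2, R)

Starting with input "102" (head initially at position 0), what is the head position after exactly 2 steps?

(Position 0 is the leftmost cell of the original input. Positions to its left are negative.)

Execution trace (head position shown):
Step 0: [s0]102  (head at position 0)
Step 1: move left → [s0]□□02  (head at position -1)
Step 2: move right → 0[sA]□02  (head at position 0)

After 2 steps, the head is at position 0.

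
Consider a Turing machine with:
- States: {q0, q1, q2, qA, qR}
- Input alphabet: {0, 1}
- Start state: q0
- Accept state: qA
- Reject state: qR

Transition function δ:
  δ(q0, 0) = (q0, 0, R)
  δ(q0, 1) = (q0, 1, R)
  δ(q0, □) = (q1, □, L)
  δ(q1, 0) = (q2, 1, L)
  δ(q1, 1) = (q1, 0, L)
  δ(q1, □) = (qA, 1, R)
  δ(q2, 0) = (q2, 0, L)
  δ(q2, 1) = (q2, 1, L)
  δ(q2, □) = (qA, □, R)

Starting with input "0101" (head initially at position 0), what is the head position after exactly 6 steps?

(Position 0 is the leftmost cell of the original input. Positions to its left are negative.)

Execution trace (head position shown):
Step 0: [q0]0101  (head at position 0)
Step 1: move right → 0[q0]101  (head at position 1)
Step 2: move right → 01[q0]01  (head at position 2)
Step 3: move right → 010[q0]1  (head at position 3)
Step 4: move right → 0101[q0]□  (head at position 4)
Step 5: move left → 010[q1]1□  (head at position 3)
Step 6: move left → 01[q1]00□  (head at position 2)

After 6 steps, the head is at position 2.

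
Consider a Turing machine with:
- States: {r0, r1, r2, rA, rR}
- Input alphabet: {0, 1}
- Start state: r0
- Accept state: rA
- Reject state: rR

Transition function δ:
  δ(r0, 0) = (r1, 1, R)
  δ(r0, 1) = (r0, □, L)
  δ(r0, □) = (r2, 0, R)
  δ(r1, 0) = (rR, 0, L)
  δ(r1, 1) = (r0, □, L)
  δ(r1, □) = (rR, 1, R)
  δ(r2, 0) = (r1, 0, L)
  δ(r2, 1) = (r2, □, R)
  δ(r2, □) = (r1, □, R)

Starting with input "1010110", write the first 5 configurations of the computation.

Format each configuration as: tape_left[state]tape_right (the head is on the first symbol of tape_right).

Transitions applied:
Step 1: δ(r0, 1) = (r0, □, L)
Step 2: δ(r0, □) = (r2, 0, R)
Step 3: δ(r2, □) = (r1, □, R)
Step 4: δ(r1, 0) = (rR, 0, L)

The first 5 configurations are:
[r0]1010110 ⊢ [r0]□□010110 ⊢ 0[r2]□010110 ⊢ 0□[r1]010110 ⊢ 0[rR]□010110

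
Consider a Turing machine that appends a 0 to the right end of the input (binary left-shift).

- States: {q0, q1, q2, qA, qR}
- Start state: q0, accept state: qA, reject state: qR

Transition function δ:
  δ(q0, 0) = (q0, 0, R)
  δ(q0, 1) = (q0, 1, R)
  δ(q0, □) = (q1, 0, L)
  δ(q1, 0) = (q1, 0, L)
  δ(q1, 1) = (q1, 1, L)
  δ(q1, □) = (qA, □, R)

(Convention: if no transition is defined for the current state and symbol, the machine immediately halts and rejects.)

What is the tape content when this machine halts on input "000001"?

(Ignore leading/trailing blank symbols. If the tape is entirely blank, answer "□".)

Execution trace:
Initial: [q0]000001
Step 1: δ(q0, 0) = (q0, 0, R) → 0[q0]00001
Step 2: δ(q0, 0) = (q0, 0, R) → 00[q0]0001
Step 3: δ(q0, 0) = (q0, 0, R) → 000[q0]001
Step 4: δ(q0, 0) = (q0, 0, R) → 0000[q0]01
Step 5: δ(q0, 0) = (q0, 0, R) → 00000[q0]1
Step 6: δ(q0, 1) = (q0, 1, R) → 000001[q0]□
Step 7: δ(q0, □) = (q1, 0, L) → 00000[q1]10
Step 8: δ(q1, 1) = (q1, 1, L) → 0000[q1]010
Step 9: δ(q1, 0) = (q1, 0, L) → 000[q1]0010
Step 10: δ(q1, 0) = (q1, 0, L) → 00[q1]00010
Step 11: δ(q1, 0) = (q1, 0, L) → 0[q1]000010
Step 12: δ(q1, 0) = (q1, 0, L) → [q1]0000010
Step 13: δ(q1, 0) = (q1, 0, L) → [q1]□0000010
Step 14: δ(q1, □) = (qA, □, R) → □[qA]0000010

The machine reaches the accept state qA and halts.

Final tape (ignoring leading/trailing blanks): 0000010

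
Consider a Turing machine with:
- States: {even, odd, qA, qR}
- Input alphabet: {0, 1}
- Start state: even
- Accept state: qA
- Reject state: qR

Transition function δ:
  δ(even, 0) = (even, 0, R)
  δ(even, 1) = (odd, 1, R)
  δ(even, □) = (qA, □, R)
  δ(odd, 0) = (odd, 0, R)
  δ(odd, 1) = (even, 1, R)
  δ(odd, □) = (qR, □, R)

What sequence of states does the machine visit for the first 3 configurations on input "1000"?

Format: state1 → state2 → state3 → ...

Execution trace:
Initial: [even]1000
Step 1: δ(even, 1) = (odd, 1, R) → 1[odd]000
Step 2: δ(odd, 0) = (odd, 0, R) → 10[odd]00

State sequence: even → odd → odd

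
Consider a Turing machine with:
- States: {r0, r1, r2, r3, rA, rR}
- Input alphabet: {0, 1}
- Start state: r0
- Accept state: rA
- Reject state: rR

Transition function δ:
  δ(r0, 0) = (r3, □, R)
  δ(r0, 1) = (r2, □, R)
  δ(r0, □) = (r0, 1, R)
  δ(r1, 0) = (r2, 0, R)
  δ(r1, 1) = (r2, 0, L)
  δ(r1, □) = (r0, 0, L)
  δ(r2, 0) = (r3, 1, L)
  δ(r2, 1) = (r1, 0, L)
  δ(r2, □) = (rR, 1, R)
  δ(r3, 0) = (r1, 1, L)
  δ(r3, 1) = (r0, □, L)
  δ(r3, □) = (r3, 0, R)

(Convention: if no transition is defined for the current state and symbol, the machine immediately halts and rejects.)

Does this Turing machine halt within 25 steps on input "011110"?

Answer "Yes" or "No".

Execution trace:
Initial: [r0]011110
Step 1: δ(r0, 0) = (r3, □, R) → □[r3]11110
Step 2: δ(r3, 1) = (r0, □, L) → [r0]□□1110
Step 3: δ(r0, □) = (r0, 1, R) → 1[r0]□1110
Step 4: δ(r0, □) = (r0, 1, R) → 11[r0]1110
Step 5: δ(r0, 1) = (r2, □, R) → 11□[r2]110
Step 6: δ(r2, 1) = (r1, 0, L) → 11[r1]□010
Step 7: δ(r1, □) = (r0, 0, L) → 1[r0]10010
Step 8: δ(r0, 1) = (r2, □, R) → 1□[r2]0010
Step 9: δ(r2, 0) = (r3, 1, L) → 1[r3]□1010
Step 10: δ(r3, □) = (r3, 0, R) → 10[r3]1010
Step 11: δ(r3, 1) = (r0, □, L) → 1[r0]0□010
Step 12: δ(r0, 0) = (r3, □, R) → 1□[r3]□010
Step 13: δ(r3, □) = (r3, 0, R) → 1□0[r3]010
Step 14: δ(r3, 0) = (r1, 1, L) → 1□[r1]0110
Step 15: δ(r1, 0) = (r2, 0, R) → 1□0[r2]110
Step 16: δ(r2, 1) = (r1, 0, L) → 1□[r1]0010
Step 17: δ(r1, 0) = (r2, 0, R) → 1□0[r2]010
Step 18: δ(r2, 0) = (r3, 1, L) → 1□[r3]0110
Step 19: δ(r3, 0) = (r1, 1, L) → 1[r1]□1110
Step 20: δ(r1, □) = (r0, 0, L) → [r0]101110
Step 21: δ(r0, 1) = (r2, □, R) → □[r2]01110
Step 22: δ(r2, 0) = (r3, 1, L) → [r3]□11110
Step 23: δ(r3, □) = (r3, 0, R) → 0[r3]11110
Step 24: δ(r3, 1) = (r0, □, L) → [r0]0□1110
Step 25: δ(r0, 0) = (r3, □, R) → □[r3]□1110

The machine has not reached a halting state after 25 steps.
The machine did not halt within the 25-step bound.

Answer: No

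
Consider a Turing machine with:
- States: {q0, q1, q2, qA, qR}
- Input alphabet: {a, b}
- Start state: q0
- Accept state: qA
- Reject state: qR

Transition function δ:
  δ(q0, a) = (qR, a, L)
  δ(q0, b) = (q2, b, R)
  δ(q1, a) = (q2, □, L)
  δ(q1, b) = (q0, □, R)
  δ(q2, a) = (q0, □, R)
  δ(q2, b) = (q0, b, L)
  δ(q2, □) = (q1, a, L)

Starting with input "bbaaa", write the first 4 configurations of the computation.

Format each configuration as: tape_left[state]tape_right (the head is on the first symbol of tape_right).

Transitions applied:
Step 1: δ(q0, b) = (q2, b, R)
Step 2: δ(q2, b) = (q0, b, L)
Step 3: δ(q0, b) = (q2, b, R)

The first 4 configurations are:
[q0]bbaaa ⊢ b[q2]baaa ⊢ [q0]bbaaa ⊢ b[q2]baaa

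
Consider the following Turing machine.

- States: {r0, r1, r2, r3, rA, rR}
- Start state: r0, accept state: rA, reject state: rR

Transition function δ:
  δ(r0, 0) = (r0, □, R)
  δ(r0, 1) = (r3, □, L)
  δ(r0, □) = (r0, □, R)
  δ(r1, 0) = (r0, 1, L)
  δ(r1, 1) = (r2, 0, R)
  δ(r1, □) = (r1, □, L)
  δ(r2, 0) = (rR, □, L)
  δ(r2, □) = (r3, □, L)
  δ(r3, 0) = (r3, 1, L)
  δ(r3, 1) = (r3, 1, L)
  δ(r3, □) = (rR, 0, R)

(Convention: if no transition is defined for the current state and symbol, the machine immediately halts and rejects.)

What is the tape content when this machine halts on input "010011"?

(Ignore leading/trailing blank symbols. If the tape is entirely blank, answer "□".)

Execution trace:
Initial: [r0]010011
Step 1: δ(r0, 0) = (r0, □, R) → □[r0]10011
Step 2: δ(r0, 1) = (r3, □, L) → [r3]□□0011
Step 3: δ(r3, □) = (rR, 0, R) → 0[rR]□0011

The machine reaches the reject state rR and halts.

Final tape (ignoring leading/trailing blanks): 0□0011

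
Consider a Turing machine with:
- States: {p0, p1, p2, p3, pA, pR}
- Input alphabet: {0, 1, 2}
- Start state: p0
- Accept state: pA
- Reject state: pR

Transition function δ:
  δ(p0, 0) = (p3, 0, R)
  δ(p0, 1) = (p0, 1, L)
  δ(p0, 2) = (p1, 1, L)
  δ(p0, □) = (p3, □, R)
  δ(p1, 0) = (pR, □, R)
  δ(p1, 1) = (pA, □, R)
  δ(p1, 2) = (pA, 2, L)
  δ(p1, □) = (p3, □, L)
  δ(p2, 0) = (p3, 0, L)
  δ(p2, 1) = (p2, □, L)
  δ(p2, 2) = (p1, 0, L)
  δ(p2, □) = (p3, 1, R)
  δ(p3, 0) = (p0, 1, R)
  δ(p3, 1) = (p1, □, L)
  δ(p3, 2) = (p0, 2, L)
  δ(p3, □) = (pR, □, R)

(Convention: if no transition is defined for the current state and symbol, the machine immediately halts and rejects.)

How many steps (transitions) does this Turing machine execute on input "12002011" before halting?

Execution trace:
Initial: [p0]12002011
Step 1: δ(p0, 1) = (p0, 1, L) → [p0]□12002011
Step 2: δ(p0, □) = (p3, □, R) → □[p3]12002011
Step 3: δ(p3, 1) = (p1, □, L) → [p1]□□2002011
Step 4: δ(p1, □) = (p3, □, L) → [p3]□□□2002011
Step 5: δ(p3, □) = (pR, □, R) → □[pR]□□2002011

The machine reaches the reject state pR and halts.

The machine executed 5 steps before halting.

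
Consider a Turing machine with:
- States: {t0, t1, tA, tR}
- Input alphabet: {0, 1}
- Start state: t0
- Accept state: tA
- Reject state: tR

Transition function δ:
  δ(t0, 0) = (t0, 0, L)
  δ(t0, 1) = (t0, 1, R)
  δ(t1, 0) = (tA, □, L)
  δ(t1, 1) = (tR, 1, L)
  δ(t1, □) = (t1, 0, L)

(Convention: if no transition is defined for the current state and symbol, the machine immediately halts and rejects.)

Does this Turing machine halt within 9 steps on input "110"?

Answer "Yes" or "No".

Execution trace:
Initial: [t0]110
Step 1: δ(t0, 1) = (t0, 1, R) → 1[t0]10
Step 2: δ(t0, 1) = (t0, 1, R) → 11[t0]0
Step 3: δ(t0, 0) = (t0, 0, L) → 1[t0]10
Step 4: δ(t0, 1) = (t0, 1, R) → 11[t0]0
Step 5: δ(t0, 0) = (t0, 0, L) → 1[t0]10
Step 6: δ(t0, 1) = (t0, 1, R) → 11[t0]0
Step 7: δ(t0, 0) = (t0, 0, L) → 1[t0]10
Step 8: δ(t0, 1) = (t0, 1, R) → 11[t0]0
Step 9: δ(t0, 0) = (t0, 0, L) → 1[t0]10

The machine has not reached a halting state after 9 steps.
The machine did not halt within the 9-step bound.

Answer: No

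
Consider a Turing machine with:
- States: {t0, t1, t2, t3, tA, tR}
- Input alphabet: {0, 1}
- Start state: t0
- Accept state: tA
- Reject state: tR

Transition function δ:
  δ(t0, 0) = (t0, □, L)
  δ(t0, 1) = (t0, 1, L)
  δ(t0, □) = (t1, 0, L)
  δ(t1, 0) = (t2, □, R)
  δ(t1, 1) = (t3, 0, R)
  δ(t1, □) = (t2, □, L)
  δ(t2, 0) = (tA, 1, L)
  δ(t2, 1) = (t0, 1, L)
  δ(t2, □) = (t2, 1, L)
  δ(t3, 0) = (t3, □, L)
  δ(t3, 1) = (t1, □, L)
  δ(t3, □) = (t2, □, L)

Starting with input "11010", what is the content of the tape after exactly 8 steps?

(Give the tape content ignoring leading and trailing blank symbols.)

Execution trace:
Initial: [t0]11010
Step 1: δ(t0, 1) = (t0, 1, L) → [t0]□11010
Step 2: δ(t0, □) = (t1, 0, L) → [t1]□011010
Step 3: δ(t1, □) = (t2, □, L) → [t2]□□011010
Step 4: δ(t2, □) = (t2, 1, L) → [t2]□1□011010
Step 5: δ(t2, □) = (t2, 1, L) → [t2]□11□011010
Step 6: δ(t2, □) = (t2, 1, L) → [t2]□111□011010
Step 7: δ(t2, □) = (t2, 1, L) → [t2]□1111□011010
Step 8: δ(t2, □) = (t2, 1, L) → [t2]□11111□011010

After 8 steps, the tape (ignoring leading/trailing blanks) is: 11111□011010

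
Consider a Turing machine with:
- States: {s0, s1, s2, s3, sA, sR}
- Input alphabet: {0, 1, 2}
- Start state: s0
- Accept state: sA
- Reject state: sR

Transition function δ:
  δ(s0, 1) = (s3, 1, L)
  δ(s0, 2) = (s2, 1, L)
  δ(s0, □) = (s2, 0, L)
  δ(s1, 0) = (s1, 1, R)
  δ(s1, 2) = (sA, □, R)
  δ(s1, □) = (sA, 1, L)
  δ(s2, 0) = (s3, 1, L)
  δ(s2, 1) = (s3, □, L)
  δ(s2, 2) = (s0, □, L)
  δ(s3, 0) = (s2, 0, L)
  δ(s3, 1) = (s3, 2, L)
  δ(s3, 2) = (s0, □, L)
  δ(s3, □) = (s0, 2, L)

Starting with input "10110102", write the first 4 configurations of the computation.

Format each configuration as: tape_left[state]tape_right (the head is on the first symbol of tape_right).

Transitions applied:
Step 1: δ(s0, 1) = (s3, 1, L)
Step 2: δ(s3, □) = (s0, 2, L)
Step 3: δ(s0, □) = (s2, 0, L)

The first 4 configurations are:
[s0]10110102 ⊢ [s3]□10110102 ⊢ [s0]□210110102 ⊢ [s2]□0210110102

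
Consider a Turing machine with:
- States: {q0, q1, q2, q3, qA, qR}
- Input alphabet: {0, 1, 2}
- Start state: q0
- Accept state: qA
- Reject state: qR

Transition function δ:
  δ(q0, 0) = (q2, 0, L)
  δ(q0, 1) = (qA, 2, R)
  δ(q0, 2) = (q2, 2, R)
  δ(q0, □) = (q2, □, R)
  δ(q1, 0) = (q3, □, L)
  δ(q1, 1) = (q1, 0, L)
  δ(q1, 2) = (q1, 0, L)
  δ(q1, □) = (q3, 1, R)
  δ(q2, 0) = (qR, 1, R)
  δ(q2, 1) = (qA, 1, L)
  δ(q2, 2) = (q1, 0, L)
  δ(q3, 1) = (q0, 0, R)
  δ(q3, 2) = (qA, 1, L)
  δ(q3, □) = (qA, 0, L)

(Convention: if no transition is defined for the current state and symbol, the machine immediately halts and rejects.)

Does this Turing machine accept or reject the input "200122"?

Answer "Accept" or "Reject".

Execution trace:
Initial: [q0]200122
Step 1: δ(q0, 2) = (q2, 2, R) → 2[q2]00122
Step 2: δ(q2, 0) = (qR, 1, R) → 21[qR]0122

The machine reaches the reject state qR and halts.

Answer: Reject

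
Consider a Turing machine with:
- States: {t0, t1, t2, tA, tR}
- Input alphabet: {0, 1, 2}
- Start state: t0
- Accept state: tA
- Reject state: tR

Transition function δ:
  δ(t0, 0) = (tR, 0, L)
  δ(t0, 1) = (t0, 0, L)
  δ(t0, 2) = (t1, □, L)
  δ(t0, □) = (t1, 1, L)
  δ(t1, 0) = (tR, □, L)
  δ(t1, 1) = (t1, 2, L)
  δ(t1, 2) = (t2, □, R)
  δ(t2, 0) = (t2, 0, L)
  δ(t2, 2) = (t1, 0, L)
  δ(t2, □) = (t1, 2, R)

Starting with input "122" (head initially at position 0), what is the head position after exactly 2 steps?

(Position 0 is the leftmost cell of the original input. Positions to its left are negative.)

Execution trace (head position shown):
Step 0: [t0]122  (head at position 0)
Step 1: move left → [t0]□022  (head at position -1)
Step 2: move left → [t1]□1022  (head at position -2)

After 2 steps, the head is at position -2.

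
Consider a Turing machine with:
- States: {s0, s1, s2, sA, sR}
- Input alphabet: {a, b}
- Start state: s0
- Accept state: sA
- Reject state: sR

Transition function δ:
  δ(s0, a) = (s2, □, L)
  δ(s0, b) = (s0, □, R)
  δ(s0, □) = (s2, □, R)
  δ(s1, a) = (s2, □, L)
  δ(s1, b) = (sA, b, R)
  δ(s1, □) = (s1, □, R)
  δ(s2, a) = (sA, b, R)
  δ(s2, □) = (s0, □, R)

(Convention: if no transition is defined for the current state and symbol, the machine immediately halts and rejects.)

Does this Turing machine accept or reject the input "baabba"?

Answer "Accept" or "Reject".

Execution trace:
Initial: [s0]baabba
Step 1: δ(s0, b) = (s0, □, R) → □[s0]aabba
Step 2: δ(s0, a) = (s2, □, L) → [s2]□□abba
Step 3: δ(s2, □) = (s0, □, R) → □[s0]□abba
Step 4: δ(s0, □) = (s2, □, R) → □□[s2]abba
Step 5: δ(s2, a) = (sA, b, R) → □□b[sA]bba

The machine reaches the accept state sA and halts.

Answer: Accept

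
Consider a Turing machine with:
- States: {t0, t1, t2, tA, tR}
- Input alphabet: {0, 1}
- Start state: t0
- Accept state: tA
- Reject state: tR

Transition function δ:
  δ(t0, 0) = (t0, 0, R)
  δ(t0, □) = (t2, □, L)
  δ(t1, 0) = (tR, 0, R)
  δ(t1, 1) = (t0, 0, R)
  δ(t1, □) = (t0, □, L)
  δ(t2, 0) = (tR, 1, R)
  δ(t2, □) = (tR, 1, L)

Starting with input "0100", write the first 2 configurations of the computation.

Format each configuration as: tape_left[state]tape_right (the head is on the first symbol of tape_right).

Transitions applied:
Step 1: δ(t0, 0) = (t0, 0, R)

The first 2 configurations are:
[t0]0100 ⊢ 0[t0]100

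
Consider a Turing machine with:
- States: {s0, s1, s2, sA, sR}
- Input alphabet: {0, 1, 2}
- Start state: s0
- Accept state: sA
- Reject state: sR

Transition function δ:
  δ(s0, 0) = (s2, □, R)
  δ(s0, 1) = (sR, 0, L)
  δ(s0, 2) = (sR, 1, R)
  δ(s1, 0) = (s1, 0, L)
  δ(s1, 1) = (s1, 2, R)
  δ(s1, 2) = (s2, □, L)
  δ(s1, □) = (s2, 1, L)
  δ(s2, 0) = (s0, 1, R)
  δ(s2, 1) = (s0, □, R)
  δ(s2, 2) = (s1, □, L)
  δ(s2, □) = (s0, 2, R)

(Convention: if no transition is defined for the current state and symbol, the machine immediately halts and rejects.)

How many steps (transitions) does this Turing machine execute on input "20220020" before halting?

Execution trace:
Initial: [s0]20220020
Step 1: δ(s0, 2) = (sR, 1, R) → 1[sR]0220020

The machine reaches the reject state sR and halts.

The machine executed 1 step before halting.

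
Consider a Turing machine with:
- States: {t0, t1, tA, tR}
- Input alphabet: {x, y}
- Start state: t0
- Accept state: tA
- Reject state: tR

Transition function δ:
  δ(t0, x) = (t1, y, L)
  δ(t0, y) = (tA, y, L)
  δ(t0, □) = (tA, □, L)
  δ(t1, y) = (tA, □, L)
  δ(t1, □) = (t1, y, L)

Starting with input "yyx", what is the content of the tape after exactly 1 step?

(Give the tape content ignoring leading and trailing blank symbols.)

Execution trace:
Initial: [t0]yyx
Step 1: δ(t0, y) = (tA, y, L) → [tA]□yyx

The machine reaches the accept state tA and halts.

After 1 step, the tape (ignoring leading/trailing blanks) is: yyx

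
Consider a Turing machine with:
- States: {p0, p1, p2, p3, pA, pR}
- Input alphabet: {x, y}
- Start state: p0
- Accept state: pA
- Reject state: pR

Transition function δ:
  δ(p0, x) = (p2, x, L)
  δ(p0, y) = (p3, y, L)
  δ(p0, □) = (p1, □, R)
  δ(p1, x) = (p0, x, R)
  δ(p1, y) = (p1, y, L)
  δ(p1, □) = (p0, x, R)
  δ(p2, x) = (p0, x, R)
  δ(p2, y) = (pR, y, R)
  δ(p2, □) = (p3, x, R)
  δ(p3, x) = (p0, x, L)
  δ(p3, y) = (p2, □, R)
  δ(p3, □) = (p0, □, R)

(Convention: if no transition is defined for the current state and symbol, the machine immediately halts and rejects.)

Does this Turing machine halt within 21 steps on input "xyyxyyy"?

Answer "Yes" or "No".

Execution trace:
Initial: [p0]xyyxyyy
Step 1: δ(p0, x) = (p2, x, L) → [p2]□xyyxyyy
Step 2: δ(p2, □) = (p3, x, R) → x[p3]xyyxyyy
Step 3: δ(p3, x) = (p0, x, L) → [p0]xxyyxyyy
Step 4: δ(p0, x) = (p2, x, L) → [p2]□xxyyxyyy
Step 5: δ(p2, □) = (p3, x, R) → x[p3]xxyyxyyy
Step 6: δ(p3, x) = (p0, x, L) → [p0]xxxyyxyyy
Step 7: δ(p0, x) = (p2, x, L) → [p2]□xxxyyxyyy
Step 8: δ(p2, □) = (p3, x, R) → x[p3]xxxyyxyyy
Step 9: δ(p3, x) = (p0, x, L) → [p0]xxxxyyxyyy
Step 10: δ(p0, x) = (p2, x, L) → [p2]□xxxxyyxyyy
Step 11: δ(p2, □) = (p3, x, R) → x[p3]xxxxyyxyyy
Step 12: δ(p3, x) = (p0, x, L) → [p0]xxxxxyyxyyy
Step 13: δ(p0, x) = (p2, x, L) → [p2]□xxxxxyyxyyy
Step 14: δ(p2, □) = (p3, x, R) → x[p3]xxxxxyyxyyy
Step 15: δ(p3, x) = (p0, x, L) → [p0]xxxxxxyyxyyy
Step 16: δ(p0, x) = (p2, x, L) → [p2]□xxxxxxyyxyyy
Step 17: δ(p2, □) = (p3, x, R) → x[p3]xxxxxxyyxyyy
Step 18: δ(p3, x) = (p0, x, L) → [p0]xxxxxxxyyxyyy
Step 19: δ(p0, x) = (p2, x, L) → [p2]□xxxxxxxyyxyyy
Step 20: δ(p2, □) = (p3, x, R) → x[p3]xxxxxxxyyxyyy
Step 21: δ(p3, x) = (p0, x, L) → [p0]xxxxxxxxyyxyyy

The machine has not reached a halting state after 21 steps.
The machine did not halt within the 21-step bound.

Answer: No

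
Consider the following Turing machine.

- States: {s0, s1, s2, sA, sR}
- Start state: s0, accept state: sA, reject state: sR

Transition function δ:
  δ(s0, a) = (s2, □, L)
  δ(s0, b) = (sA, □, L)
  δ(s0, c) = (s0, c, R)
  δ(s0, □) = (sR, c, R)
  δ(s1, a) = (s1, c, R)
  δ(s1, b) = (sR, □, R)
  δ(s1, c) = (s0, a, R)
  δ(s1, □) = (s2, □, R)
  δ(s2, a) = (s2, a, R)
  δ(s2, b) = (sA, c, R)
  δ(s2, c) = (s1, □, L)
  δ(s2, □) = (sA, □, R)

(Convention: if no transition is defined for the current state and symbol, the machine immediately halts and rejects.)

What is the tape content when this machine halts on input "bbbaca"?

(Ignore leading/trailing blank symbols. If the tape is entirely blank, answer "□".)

Execution trace:
Initial: [s0]bbbaca
Step 1: δ(s0, b) = (sA, □, L) → [sA]□□bbaca

The machine reaches the accept state sA and halts.

Final tape (ignoring leading/trailing blanks): bbaca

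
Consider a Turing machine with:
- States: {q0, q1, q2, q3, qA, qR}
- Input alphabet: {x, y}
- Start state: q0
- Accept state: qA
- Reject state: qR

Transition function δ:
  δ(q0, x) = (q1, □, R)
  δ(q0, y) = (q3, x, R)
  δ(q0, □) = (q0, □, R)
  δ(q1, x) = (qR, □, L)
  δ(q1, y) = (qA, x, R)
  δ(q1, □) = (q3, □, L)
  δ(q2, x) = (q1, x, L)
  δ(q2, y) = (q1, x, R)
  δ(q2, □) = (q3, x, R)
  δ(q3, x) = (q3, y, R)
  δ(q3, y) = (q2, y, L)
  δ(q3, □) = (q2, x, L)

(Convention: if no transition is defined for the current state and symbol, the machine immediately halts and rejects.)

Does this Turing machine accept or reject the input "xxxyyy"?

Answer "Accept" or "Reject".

Execution trace:
Initial: [q0]xxxyyy
Step 1: δ(q0, x) = (q1, □, R) → □[q1]xxyyy
Step 2: δ(q1, x) = (qR, □, L) → [qR]□□xyyy

The machine reaches the reject state qR and halts.

Answer: Reject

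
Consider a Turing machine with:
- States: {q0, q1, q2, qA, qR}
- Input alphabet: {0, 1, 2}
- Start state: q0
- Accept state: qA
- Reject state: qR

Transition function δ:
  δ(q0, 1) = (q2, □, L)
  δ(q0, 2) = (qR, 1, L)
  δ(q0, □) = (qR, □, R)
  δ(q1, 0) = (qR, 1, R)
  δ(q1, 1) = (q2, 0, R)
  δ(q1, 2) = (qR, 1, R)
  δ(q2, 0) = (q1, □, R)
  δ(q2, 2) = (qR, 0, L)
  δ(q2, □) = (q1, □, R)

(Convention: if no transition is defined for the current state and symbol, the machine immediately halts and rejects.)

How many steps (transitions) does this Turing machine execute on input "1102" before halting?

Execution trace:
Initial: [q0]1102
Step 1: δ(q0, 1) = (q2, □, L) → [q2]□□102
Step 2: δ(q2, □) = (q1, □, R) → □[q1]□102

No transition is defined for δ(q1, □). By convention the machine halts and rejects.

The machine executed 2 steps before halting.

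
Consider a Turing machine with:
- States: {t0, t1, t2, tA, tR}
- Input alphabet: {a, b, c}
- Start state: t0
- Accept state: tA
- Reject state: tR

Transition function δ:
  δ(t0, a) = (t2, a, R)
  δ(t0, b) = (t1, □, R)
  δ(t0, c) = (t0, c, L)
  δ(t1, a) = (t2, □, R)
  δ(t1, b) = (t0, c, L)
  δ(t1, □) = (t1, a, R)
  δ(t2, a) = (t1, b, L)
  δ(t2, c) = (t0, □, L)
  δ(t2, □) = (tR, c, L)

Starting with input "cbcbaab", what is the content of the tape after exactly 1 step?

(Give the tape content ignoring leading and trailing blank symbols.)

Execution trace:
Initial: [t0]cbcbaab
Step 1: δ(t0, c) = (t0, c, L) → [t0]□cbcbaab

No transition is defined for δ(t0, □). By convention the machine halts and rejects.

After 1 step, the tape (ignoring leading/trailing blanks) is: cbcbaab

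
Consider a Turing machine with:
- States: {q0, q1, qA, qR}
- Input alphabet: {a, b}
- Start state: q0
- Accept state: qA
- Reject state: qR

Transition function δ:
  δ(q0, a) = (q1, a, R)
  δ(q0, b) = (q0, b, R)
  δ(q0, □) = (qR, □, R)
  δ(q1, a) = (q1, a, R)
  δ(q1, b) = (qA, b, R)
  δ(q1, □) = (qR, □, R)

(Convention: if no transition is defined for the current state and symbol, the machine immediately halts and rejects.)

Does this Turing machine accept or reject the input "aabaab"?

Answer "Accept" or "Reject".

Execution trace:
Initial: [q0]aabaab
Step 1: δ(q0, a) = (q1, a, R) → a[q1]abaab
Step 2: δ(q1, a) = (q1, a, R) → aa[q1]baab
Step 3: δ(q1, b) = (qA, b, R) → aab[qA]aab

The machine reaches the accept state qA and halts.

Answer: Accept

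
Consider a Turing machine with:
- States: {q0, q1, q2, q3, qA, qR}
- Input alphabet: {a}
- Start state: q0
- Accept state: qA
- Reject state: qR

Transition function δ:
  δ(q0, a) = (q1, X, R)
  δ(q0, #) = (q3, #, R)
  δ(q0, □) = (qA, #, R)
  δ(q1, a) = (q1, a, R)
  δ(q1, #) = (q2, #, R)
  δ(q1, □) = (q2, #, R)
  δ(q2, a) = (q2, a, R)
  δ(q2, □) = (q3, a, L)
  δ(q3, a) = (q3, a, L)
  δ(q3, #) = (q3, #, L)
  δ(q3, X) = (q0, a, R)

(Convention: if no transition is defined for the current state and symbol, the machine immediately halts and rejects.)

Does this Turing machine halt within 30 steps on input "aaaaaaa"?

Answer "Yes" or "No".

Execution trace:
Initial: [q0]aaaaaaa
Step 1: δ(q0, a) = (q1, X, R) → X[q1]aaaaaa
Step 2: δ(q1, a) = (q1, a, R) → Xa[q1]aaaaa
Step 3: δ(q1, a) = (q1, a, R) → Xaa[q1]aaaa
Step 4: δ(q1, a) = (q1, a, R) → Xaaa[q1]aaa
Step 5: δ(q1, a) = (q1, a, R) → Xaaaa[q1]aa
Step 6: δ(q1, a) = (q1, a, R) → Xaaaaa[q1]a
Step 7: δ(q1, a) = (q1, a, R) → Xaaaaaa[q1]□
Step 8: δ(q1, □) = (q2, #, R) → Xaaaaaa#[q2]□
Step 9: δ(q2, □) = (q3, a, L) → Xaaaaaa[q3]#a
Step 10: δ(q3, #) = (q3, #, L) → Xaaaaa[q3]a#a
Step 11: δ(q3, a) = (q3, a, L) → Xaaaa[q3]aa#a
Step 12: δ(q3, a) = (q3, a, L) → Xaaa[q3]aaa#a
Step 13: δ(q3, a) = (q3, a, L) → Xaa[q3]aaaa#a
Step 14: δ(q3, a) = (q3, a, L) → Xa[q3]aaaaa#a
Step 15: δ(q3, a) = (q3, a, L) → X[q3]aaaaaa#a
Step 16: δ(q3, a) = (q3, a, L) → [q3]Xaaaaaa#a
Step 17: δ(q3, X) = (q0, a, R) → a[q0]aaaaaa#a
Step 18: δ(q0, a) = (q1, X, R) → aX[q1]aaaaa#a
Step 19: δ(q1, a) = (q1, a, R) → aXa[q1]aaaa#a
Step 20: δ(q1, a) = (q1, a, R) → aXaa[q1]aaa#a
Step 21: δ(q1, a) = (q1, a, R) → aXaaa[q1]aa#a
Step 22: δ(q1, a) = (q1, a, R) → aXaaaa[q1]a#a
Step 23: δ(q1, a) = (q1, a, R) → aXaaaaa[q1]#a
Step 24: δ(q1, #) = (q2, #, R) → aXaaaaa#[q2]a
Step 25: δ(q2, a) = (q2, a, R) → aXaaaaa#a[q2]□
Step 26: δ(q2, □) = (q3, a, L) → aXaaaaa#[q3]aa
Step 27: δ(q3, a) = (q3, a, L) → aXaaaaa[q3]#aa
Step 28: δ(q3, #) = (q3, #, L) → aXaaaa[q3]a#aa
Step 29: δ(q3, a) = (q3, a, L) → aXaaa[q3]aa#aa
Step 30: δ(q3, a) = (q3, a, L) → aXaa[q3]aaa#aa

The machine has not reached a halting state after 30 steps.
The machine did not halt within the 30-step bound.

Answer: No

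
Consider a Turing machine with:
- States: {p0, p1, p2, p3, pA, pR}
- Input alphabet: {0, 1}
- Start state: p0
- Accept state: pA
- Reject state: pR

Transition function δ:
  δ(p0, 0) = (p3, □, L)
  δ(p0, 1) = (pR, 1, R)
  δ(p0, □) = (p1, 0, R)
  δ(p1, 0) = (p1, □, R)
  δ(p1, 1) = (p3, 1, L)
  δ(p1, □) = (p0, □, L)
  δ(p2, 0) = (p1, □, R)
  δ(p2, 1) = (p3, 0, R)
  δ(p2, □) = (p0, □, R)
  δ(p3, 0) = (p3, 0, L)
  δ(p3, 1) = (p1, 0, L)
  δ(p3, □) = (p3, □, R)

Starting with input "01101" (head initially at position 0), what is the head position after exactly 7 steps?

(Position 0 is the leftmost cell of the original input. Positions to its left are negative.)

Execution trace (head position shown):
Step 0: [p0]01101  (head at position 0)
Step 1: move left → [p3]□□1101  (head at position -1)
Step 2: move right → □[p3]□1101  (head at position 0)
Step 3: move right → □□[p3]1101  (head at position 1)
Step 4: move left → □[p1]□0101  (head at position 0)
Step 5: move left → [p0]□□0101  (head at position -1)
Step 6: move right → 0[p1]□0101  (head at position 0)
Step 7: move left → [p0]0□0101  (head at position -1)

After 7 steps, the head is at position -1.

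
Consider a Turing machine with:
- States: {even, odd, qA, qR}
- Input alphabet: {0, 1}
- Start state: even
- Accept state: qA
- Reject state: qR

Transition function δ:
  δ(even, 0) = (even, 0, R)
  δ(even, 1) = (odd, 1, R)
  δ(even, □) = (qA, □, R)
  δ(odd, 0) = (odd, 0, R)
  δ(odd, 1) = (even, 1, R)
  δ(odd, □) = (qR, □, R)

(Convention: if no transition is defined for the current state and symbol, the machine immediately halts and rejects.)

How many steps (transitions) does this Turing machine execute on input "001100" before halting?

Execution trace:
Initial: [even]001100
Step 1: δ(even, 0) = (even, 0, R) → 0[even]01100
Step 2: δ(even, 0) = (even, 0, R) → 00[even]1100
Step 3: δ(even, 1) = (odd, 1, R) → 001[odd]100
Step 4: δ(odd, 1) = (even, 1, R) → 0011[even]00
Step 5: δ(even, 0) = (even, 0, R) → 00110[even]0
Step 6: δ(even, 0) = (even, 0, R) → 001100[even]□
Step 7: δ(even, □) = (qA, □, R) → 001100□[qA]□

The machine reaches the accept state qA and halts.

The machine executed 7 steps before halting.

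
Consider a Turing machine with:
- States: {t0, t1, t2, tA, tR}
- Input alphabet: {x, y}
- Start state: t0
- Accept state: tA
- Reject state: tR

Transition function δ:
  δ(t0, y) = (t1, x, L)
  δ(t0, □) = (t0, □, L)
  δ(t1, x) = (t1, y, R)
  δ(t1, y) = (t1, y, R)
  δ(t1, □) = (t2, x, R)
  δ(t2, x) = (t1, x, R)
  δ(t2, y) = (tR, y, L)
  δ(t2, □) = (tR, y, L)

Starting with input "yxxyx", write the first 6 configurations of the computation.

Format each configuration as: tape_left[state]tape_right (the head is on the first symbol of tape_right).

Transitions applied:
Step 1: δ(t0, y) = (t1, x, L)
Step 2: δ(t1, □) = (t2, x, R)
Step 3: δ(t2, x) = (t1, x, R)
Step 4: δ(t1, x) = (t1, y, R)
Step 5: δ(t1, x) = (t1, y, R)

The first 6 configurations are:
[t0]yxxyx ⊢ [t1]□xxxyx ⊢ x[t2]xxxyx ⊢ xx[t1]xxyx ⊢ xxy[t1]xyx ⊢ xxyy[t1]yx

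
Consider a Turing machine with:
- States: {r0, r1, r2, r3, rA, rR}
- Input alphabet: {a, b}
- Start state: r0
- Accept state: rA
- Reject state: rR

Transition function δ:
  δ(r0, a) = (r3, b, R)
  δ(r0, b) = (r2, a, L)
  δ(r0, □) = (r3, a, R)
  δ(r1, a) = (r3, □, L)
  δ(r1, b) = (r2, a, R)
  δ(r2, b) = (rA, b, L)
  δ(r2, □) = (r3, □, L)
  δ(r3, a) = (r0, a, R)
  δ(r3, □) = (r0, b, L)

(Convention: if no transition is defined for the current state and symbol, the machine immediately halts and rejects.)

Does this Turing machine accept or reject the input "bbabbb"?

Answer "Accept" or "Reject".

Execution trace:
Initial: [r0]bbabbb
Step 1: δ(r0, b) = (r2, a, L) → [r2]□ababbb
Step 2: δ(r2, □) = (r3, □, L) → [r3]□□ababbb
Step 3: δ(r3, □) = (r0, b, L) → [r0]□b□ababbb
Step 4: δ(r0, □) = (r3, a, R) → a[r3]b□ababbb

No transition is defined for δ(r3, b). By convention the machine halts and rejects.

Answer: Reject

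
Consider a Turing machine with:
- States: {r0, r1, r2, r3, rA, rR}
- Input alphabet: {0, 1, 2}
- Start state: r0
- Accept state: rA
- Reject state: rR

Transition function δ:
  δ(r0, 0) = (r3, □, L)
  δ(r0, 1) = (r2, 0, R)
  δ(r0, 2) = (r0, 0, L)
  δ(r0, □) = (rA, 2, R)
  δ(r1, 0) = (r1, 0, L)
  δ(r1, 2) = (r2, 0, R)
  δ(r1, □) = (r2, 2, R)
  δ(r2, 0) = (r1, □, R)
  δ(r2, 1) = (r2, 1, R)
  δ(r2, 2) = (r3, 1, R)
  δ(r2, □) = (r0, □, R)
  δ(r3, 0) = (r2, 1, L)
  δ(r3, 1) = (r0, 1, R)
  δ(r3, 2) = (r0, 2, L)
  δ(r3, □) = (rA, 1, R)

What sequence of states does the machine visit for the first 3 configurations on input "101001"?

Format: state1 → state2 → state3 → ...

Execution trace:
Initial: [r0]101001
Step 1: δ(r0, 1) = (r2, 0, R) → 0[r2]01001
Step 2: δ(r2, 0) = (r1, □, R) → 0□[r1]1001

No transition is defined for δ(r1, 1). By convention the machine halts and rejects.

State sequence: r0 → r2 → r1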